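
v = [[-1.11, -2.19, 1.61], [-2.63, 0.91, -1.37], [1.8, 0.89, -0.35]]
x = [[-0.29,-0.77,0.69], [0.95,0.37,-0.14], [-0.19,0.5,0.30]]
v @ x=[[-2.06, 0.85, 0.02], [1.89, 1.68, -2.35], [0.39, -1.23, 1.01]]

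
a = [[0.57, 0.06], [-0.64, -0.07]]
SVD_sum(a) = [[0.57, 0.06], [-0.64, -0.07]] + [[0.00,  -0.0],  [0.00,  -0.0]]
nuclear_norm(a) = 0.86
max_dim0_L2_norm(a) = 0.86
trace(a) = 0.50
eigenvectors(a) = [[0.67, -0.10], [-0.75, 0.99]]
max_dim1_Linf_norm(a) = 0.64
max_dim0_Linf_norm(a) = 0.64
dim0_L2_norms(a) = [0.86, 0.09]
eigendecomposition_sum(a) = [[0.57, 0.06],[-0.64, -0.07]] + [[0.00, 0.0], [-0.00, -0.00]]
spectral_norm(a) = 0.86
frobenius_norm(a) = 0.86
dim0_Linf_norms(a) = [0.64, 0.07]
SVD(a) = [[-0.66, 0.75], [0.75, 0.66]] @ diag([0.8619727209859149, 0.0017401942816523339]) @ [[-0.99, -0.11], [0.11, -0.99]]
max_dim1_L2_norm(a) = 0.64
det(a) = -0.00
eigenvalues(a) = [0.5, -0.0]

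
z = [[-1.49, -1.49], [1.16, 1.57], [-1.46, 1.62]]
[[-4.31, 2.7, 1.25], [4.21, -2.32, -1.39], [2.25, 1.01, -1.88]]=z @ [[0.79, -1.28, 0.17], [2.1, -0.53, -1.01]]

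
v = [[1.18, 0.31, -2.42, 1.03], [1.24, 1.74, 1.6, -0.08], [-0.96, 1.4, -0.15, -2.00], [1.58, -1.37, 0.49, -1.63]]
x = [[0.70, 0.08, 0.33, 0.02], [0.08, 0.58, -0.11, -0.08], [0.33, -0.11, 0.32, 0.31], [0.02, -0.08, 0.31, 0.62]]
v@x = [[0.07, 0.46, -0.10, -0.11],[1.53, 0.94, 0.70, 0.33],[-0.65, 0.91, -1.14, -1.42],[1.13, -0.59, 0.32, -0.72]]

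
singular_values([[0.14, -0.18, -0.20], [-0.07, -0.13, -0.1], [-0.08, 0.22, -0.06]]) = [0.36, 0.18, 0.13]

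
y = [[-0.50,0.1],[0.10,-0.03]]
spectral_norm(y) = 0.52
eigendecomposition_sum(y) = [[-0.50, 0.1], [0.1, -0.02]] + [[-0.0, -0.00], [-0.00, -0.01]]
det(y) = 0.00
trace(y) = -0.53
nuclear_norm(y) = 0.53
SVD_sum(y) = [[-0.5, 0.1],[0.1, -0.02]] + [[-0.0, -0.00], [-0.0, -0.01]]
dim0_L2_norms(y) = [0.51, 0.1]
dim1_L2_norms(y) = [0.51, 0.1]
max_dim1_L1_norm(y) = 0.6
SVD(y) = [[-0.98, 0.20], [0.20, 0.98]] @ diag([0.5203918557824427, 0.009608144217557318]) @ [[0.98,-0.20], [-0.20,-0.98]]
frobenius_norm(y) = 0.52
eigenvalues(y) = [-0.52, -0.01]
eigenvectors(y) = [[-0.98,-0.20], [0.2,-0.98]]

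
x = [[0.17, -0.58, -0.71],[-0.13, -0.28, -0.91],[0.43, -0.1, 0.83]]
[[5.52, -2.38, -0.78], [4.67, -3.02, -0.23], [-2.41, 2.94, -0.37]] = x @ [[-0.03, 4.49, 0.32], [-5.22, 3.42, 1.91], [-3.52, 1.63, -0.38]]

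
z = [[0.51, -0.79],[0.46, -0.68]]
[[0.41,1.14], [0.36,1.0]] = z @ [[0.28, 1.12],[-0.34, -0.72]]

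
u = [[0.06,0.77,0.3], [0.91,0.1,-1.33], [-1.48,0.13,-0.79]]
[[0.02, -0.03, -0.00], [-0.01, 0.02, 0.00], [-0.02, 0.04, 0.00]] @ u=[[-0.03, 0.01, 0.05],[0.02, -0.01, -0.03],[0.04, -0.01, -0.06]]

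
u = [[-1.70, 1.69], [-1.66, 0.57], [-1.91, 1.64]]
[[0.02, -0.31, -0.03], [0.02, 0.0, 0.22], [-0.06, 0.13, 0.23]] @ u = [[0.54, -0.19],[-0.45, 0.39],[-0.55, 0.35]]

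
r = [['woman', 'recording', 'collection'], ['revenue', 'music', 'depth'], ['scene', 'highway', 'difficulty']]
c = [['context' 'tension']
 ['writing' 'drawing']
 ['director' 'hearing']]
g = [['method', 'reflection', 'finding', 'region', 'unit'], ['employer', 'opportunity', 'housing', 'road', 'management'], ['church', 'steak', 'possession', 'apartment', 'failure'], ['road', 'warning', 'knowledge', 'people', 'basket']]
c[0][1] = 'tension'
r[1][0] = 'revenue'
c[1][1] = 'drawing'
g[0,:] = ['method', 'reflection', 'finding', 'region', 'unit']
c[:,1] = ['tension', 'drawing', 'hearing']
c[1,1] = 'drawing'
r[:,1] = ['recording', 'music', 'highway']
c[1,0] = 'writing'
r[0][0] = 'woman'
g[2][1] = 'steak'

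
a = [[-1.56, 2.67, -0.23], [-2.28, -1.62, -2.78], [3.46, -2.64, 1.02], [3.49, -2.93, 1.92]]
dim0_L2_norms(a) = [5.64, 5.03, 3.54]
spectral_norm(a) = 7.40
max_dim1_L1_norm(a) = 8.34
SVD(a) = [[-0.37, 0.38, -0.30], [-0.24, -0.92, -0.04], [0.6, -0.11, -0.79], [0.67, -0.02, 0.53]] @ diag([7.396561387295137, 3.819584224784244, 0.5488679201355962]) @ [[0.75, -0.56, 0.36], [0.27, 0.75, 0.60], [-0.61, -0.35, 0.71]]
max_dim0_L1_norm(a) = 10.79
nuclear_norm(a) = 11.77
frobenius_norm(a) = 8.34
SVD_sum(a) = [[-2.05, 1.53, -0.98], [-1.34, 1.00, -0.64], [3.31, -2.47, 1.59], [3.69, -2.76, 1.77]] + [[0.39,1.08,0.87],[-0.95,-2.63,-2.12],[-0.12,-0.32,-0.26],[-0.03,-0.07,-0.06]] + [[0.10, 0.06, -0.12], [0.01, 0.01, -0.02], [0.26, 0.15, -0.31], [-0.18, -0.10, 0.21]]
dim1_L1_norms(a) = [4.46, 6.68, 7.12, 8.34]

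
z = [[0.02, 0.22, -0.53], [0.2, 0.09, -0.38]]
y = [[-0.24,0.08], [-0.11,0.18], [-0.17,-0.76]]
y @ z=[[0.01, -0.05, 0.10], [0.03, -0.01, -0.01], [-0.16, -0.11, 0.38]]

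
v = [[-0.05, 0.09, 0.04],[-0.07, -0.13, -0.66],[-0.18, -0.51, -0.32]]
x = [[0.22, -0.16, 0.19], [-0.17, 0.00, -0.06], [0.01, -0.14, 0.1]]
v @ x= [[-0.03, 0.00, -0.01], [0.0, 0.10, -0.07], [0.04, 0.07, -0.04]]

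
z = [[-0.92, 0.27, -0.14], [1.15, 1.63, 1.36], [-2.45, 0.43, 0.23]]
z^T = [[-0.92, 1.15, -2.45], [0.27, 1.63, 0.43], [-0.14, 1.36, 0.23]]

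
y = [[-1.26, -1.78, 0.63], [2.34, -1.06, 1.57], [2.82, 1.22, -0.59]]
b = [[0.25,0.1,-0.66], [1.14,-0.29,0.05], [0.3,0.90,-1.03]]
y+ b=[[-1.01, -1.68, -0.03], [3.48, -1.35, 1.62], [3.12, 2.12, -1.62]]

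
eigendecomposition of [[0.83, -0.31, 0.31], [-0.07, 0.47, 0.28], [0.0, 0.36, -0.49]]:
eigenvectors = [[0.98, 0.52, -0.26], [-0.2, 0.8, -0.26], [-0.05, 0.29, 0.93]]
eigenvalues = [0.88, 0.52, -0.59]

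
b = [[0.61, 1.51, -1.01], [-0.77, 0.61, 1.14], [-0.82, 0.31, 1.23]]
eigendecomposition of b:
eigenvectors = [[(-0.3+0.4j), -0.30-0.40j, 0.84+0.00j], [(-0.66+0j), -0.66-0.00j, (0.03+0j)], [-0.56-0.07j, -0.56+0.07j, 0.55+0.00j]]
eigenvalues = [(1.23+0.6j), (1.23-0.6j), (-0+0j)]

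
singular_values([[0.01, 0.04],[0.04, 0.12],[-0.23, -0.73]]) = [0.78, 0.0]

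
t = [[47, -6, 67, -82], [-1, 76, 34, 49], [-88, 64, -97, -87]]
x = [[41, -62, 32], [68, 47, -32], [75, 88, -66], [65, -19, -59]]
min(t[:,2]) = -97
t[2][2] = -97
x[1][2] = -32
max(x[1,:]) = 68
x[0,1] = -62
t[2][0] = -88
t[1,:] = [-1, 76, 34, 49]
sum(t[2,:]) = -208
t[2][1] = 64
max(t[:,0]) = 47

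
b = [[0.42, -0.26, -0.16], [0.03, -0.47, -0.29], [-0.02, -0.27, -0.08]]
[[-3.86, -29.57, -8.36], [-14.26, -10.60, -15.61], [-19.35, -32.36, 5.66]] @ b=[[-2.34, 17.16, 9.86], [-5.99, 12.9, 6.60], [-9.21, 18.71, 12.03]]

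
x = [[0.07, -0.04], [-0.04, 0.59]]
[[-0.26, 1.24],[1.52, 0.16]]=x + [[-0.33, 1.28], [1.56, -0.43]]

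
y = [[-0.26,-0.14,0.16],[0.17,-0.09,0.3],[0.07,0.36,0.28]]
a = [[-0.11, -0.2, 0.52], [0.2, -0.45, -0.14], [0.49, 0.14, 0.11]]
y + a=[[-0.37, -0.34, 0.68], [0.37, -0.54, 0.16], [0.56, 0.5, 0.39]]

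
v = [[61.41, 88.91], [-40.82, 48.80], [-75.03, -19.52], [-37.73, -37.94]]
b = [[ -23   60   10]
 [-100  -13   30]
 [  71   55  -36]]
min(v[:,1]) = -37.94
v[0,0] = 61.41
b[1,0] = -100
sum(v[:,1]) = 80.24999999999999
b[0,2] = 10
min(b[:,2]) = -36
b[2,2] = -36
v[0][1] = 88.91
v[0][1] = 88.91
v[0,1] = 88.91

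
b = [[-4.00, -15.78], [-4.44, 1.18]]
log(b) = [[2.21+2.04j, (0.29+2.83j)], [(0.08+0.8j), 2.11+1.11j]]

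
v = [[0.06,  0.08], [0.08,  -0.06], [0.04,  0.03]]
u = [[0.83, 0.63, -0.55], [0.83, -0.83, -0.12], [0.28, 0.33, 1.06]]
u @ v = [[0.08, 0.01], [-0.02, 0.11], [0.09, 0.03]]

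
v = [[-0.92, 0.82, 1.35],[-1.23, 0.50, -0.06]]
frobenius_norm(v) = 2.26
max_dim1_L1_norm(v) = 3.09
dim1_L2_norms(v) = [1.83, 1.33]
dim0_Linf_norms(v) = [1.23, 0.82, 1.35]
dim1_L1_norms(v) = [3.09, 1.79]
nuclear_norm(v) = 3.00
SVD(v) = [[-0.86, -0.51], [-0.51, 0.86]] @ diag([2.0526135749931917, 0.9458210780870067]) @ [[0.69, -0.47, -0.55], [-0.62, 0.01, -0.79]]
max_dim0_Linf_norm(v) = 1.35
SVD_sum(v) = [[-1.22,0.82,0.97],[-0.73,0.49,0.58]] + [[0.30, -0.0, 0.38], [-0.5, 0.01, -0.64]]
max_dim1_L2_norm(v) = 1.83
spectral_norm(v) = 2.05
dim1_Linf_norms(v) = [1.35, 1.23]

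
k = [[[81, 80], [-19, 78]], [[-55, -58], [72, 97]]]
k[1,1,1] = 97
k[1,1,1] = 97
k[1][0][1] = -58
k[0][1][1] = 78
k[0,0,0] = 81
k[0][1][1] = 78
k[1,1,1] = 97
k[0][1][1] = 78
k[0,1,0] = -19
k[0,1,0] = -19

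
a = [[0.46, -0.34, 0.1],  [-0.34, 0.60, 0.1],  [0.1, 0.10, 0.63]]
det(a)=0.084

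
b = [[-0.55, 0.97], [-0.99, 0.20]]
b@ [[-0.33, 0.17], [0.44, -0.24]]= [[0.61, -0.33], [0.41, -0.22]]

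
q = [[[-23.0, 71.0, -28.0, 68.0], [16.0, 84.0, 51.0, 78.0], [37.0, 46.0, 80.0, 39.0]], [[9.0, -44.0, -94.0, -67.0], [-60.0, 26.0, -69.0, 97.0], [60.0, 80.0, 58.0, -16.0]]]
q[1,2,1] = 80.0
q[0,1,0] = 16.0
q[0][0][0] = -23.0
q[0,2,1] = 46.0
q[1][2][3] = -16.0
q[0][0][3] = 68.0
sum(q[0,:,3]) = 185.0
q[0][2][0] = 37.0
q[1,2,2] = 58.0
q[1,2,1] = 80.0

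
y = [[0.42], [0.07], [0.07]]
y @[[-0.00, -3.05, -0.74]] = [[0.0,  -1.28,  -0.31],[0.00,  -0.21,  -0.05],[0.0,  -0.21,  -0.05]]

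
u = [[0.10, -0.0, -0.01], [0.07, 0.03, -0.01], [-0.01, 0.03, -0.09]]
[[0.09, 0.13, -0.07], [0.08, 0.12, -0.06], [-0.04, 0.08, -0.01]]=u@ [[0.99, 1.23, -0.69], [0.52, 0.80, -0.41], [0.54, -0.71, 0.02]]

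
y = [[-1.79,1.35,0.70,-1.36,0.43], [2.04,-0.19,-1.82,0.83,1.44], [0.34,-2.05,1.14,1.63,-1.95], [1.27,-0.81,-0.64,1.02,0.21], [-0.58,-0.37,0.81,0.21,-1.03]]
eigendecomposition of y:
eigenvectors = [[-0.58, 0.0, -0.04, -0.25, -0.57], [0.65, 0.53, 0.66, -0.57, -0.5], [0.12, -0.79, -0.26, -0.54, -0.65], [0.42, 0.02, 0.37, -0.54, -0.09], [-0.22, -0.3, -0.6, -0.16, -0.03]]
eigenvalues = [-2.31, 1.73, -0.45, 0.17, -0.0]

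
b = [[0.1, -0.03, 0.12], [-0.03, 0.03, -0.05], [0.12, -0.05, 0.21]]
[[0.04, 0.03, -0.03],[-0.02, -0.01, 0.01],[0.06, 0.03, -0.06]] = b@[[0.07, 0.35, -0.01], [-0.23, -0.19, -0.05], [0.21, -0.12, -0.29]]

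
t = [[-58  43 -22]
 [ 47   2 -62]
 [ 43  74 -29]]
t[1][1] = 2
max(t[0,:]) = 43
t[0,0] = -58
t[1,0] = 47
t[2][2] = -29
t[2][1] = 74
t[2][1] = 74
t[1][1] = 2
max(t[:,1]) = 74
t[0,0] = -58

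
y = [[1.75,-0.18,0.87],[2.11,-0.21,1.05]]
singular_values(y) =[3.07, 0.0]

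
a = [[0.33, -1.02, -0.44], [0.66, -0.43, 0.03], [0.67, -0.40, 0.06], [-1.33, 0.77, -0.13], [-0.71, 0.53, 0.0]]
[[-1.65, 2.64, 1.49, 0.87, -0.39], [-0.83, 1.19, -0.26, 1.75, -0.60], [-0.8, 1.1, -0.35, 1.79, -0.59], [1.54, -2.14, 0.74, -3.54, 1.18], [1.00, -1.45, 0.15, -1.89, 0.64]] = a@ [[0.14, 0.82, -1.23, 2.16, -1.52],[2.08, -1.63, -1.36, -0.67, -0.82],[-0.96, -1.61, -1.16, 1.20, 1.65]]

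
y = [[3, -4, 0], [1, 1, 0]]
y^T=[[3, 1], [-4, 1], [0, 0]]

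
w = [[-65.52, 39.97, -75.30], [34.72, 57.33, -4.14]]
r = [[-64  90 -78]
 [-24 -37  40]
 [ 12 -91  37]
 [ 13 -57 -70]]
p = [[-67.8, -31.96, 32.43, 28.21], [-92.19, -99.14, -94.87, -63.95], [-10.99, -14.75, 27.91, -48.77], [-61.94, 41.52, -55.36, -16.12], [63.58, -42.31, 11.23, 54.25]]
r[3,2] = -70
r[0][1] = 90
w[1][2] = -4.14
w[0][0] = -65.52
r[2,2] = 37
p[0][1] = -31.96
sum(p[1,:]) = -350.15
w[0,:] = [-65.52, 39.97, -75.3]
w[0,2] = -75.3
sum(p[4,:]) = 86.75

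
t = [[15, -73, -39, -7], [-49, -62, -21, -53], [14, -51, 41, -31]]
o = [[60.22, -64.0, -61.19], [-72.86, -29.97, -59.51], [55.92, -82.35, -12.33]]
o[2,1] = -82.35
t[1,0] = -49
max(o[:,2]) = -12.33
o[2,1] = -82.35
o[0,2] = -61.19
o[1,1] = -29.97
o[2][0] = 55.92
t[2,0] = 14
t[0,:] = [15, -73, -39, -7]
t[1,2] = -21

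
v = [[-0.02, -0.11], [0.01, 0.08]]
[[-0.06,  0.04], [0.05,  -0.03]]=v@[[-0.69, 0.44], [0.68, -0.44]]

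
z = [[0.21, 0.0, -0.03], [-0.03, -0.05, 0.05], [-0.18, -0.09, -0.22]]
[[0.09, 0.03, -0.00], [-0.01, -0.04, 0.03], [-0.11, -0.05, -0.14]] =z @[[0.43,0.12,0.08],[0.12,0.59,-0.12],[0.08,-0.12,0.61]]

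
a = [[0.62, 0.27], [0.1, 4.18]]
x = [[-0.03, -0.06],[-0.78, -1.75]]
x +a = [[0.59, 0.21], [-0.68, 2.43]]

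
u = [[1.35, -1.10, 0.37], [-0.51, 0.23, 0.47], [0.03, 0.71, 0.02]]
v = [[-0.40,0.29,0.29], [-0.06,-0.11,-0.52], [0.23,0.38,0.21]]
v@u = [[-0.68, 0.71, -0.01], [-0.04, -0.33, -0.08], [0.12, -0.02, 0.27]]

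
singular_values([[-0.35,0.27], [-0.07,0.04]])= [0.45, 0.01]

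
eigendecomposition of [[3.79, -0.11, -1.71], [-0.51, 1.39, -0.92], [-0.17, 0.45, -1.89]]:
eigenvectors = [[0.98, -0.13, 0.28], [-0.18, -0.98, 0.31], [-0.04, -0.14, 0.91]]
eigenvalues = [3.89, 1.19, -1.79]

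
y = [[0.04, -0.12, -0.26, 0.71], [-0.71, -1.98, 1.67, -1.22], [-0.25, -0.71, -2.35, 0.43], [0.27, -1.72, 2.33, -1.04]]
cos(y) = [[0.87,0.3,-0.21,0.09], [-0.44,-0.78,0.68,-0.58], [-0.31,-0.49,-0.92,0.35], [-0.39,-1.33,1.16,0.12]]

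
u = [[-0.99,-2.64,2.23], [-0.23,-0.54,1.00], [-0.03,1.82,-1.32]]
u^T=[[-0.99,  -0.23,  -0.03], [-2.64,  -0.54,  1.82], [2.23,  1.0,  -1.32]]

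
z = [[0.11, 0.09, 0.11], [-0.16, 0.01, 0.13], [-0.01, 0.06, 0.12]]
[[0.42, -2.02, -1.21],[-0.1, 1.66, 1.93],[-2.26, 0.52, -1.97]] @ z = [[0.38, -0.05, -0.36], [-0.3, 0.12, 0.44], [-0.31, -0.32, -0.42]]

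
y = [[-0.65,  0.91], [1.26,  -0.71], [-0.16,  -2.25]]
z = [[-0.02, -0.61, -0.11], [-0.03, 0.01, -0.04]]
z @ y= [[-0.74, 0.66], [0.04, 0.06]]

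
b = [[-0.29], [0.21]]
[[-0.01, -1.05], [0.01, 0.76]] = b @ [[0.03, 3.62]]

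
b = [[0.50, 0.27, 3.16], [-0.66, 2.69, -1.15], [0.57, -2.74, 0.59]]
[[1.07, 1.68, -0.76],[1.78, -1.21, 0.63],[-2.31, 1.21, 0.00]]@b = [[-1.01, 6.89, 1.0], [2.05, -4.50, 7.39], [-1.95, 2.63, -8.69]]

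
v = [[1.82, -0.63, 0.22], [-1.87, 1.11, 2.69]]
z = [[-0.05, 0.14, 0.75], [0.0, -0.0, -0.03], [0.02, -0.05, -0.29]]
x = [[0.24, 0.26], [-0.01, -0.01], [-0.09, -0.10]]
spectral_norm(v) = 3.64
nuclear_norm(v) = 5.21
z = x @ v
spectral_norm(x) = 0.38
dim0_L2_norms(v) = [2.61, 1.28, 2.7]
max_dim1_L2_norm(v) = 3.46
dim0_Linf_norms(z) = [0.05, 0.14, 0.75]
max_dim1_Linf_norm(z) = 0.75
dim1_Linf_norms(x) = [0.26, 0.01, 0.1]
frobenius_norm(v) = 3.97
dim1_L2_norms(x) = [0.35, 0.01, 0.13]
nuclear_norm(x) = 0.38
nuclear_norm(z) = 0.83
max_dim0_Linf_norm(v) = 2.69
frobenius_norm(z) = 0.82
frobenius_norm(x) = 0.38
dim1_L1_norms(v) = [2.67, 5.67]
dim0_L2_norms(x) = [0.26, 0.28]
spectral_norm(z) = 0.82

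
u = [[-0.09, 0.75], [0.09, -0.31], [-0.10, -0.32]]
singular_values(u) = [0.88, 0.14]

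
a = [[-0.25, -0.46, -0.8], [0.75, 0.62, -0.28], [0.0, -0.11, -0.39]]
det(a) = -0.000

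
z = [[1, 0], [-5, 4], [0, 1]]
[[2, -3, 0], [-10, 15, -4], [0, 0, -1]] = z @ [[2, -3, 0], [0, 0, -1]]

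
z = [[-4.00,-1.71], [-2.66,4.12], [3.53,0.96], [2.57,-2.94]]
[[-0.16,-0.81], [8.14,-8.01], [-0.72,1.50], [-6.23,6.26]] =z @[[-0.63, 0.81], [1.57, -1.42]]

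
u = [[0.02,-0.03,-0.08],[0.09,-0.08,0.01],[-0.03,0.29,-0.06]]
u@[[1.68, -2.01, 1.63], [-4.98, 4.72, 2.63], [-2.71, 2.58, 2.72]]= [[0.40, -0.39, -0.26], [0.52, -0.53, -0.04], [-1.33, 1.27, 0.55]]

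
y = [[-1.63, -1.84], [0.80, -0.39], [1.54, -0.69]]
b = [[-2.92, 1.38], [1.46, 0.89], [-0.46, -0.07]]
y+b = [[-4.55,-0.46], [2.26,0.50], [1.08,-0.76]]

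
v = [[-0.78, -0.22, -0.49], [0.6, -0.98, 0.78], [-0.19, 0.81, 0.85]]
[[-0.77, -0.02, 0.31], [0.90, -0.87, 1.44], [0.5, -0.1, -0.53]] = v @[[0.54, 0.25, -0.36], [-0.01, 0.56, -1.28], [0.72, -0.60, 0.51]]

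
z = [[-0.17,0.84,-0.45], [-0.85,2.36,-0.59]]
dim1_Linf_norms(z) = [0.84, 2.36]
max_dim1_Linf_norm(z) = 2.36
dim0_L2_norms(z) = [0.87, 2.51, 0.74]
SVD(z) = [[-0.34, -0.94], [-0.94, 0.34]] @ diag([2.740594355716741, 0.2575705290081523]) @ [[0.31, -0.91, 0.26], [-0.51, 0.07, 0.86]]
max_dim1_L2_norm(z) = 2.58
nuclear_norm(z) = 3.00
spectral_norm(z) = 2.74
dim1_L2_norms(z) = [0.97, 2.58]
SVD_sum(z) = [[-0.29, 0.86, -0.24], [-0.81, 2.35, -0.67]] + [[0.12, -0.02, -0.21],[-0.04, 0.01, 0.08]]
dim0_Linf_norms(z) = [0.85, 2.36, 0.59]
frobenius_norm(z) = 2.75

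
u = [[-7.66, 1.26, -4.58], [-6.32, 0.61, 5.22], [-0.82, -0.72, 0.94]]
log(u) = [[(1.82+3.07j), 0.12-0.31j, 0.74+1.85j], [0.24+2.08j, (0.59-0.21j), 4.70+1.26j], [(0.37+0.47j), (-0.44-0.05j), (1.58+0.29j)]]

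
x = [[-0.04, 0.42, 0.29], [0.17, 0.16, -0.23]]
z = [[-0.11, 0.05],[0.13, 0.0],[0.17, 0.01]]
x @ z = [[0.11,0.0],[-0.04,0.01]]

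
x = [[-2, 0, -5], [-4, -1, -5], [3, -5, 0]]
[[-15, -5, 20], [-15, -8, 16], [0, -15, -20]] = x@[[0, 0, 0], [0, 3, 4], [3, 1, -4]]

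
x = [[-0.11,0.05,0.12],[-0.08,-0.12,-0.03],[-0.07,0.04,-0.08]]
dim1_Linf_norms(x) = [0.12, 0.12, 0.08]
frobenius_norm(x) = 0.25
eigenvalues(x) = [(-0.09+0.12j), (-0.09-0.12j), (-0.13+0j)]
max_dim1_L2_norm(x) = 0.17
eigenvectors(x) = [[-0.68+0.00j, (-0.68-0j), -0.23+0.00j], [0.24-0.46j, 0.24+0.46j, (-0.89+0j)], [(-0.2-0.47j), (-0.2+0.47j), 0.40+0.00j]]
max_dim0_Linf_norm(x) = 0.12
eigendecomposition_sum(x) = [[(-0.05+0.05j), 0.04+0.01j, 0.05+0.05j], [-0.01-0.05j, -0.02+0.02j, -0.05+0.02j], [(-0.05-0.02j), 0.03j, (-0.02+0.05j)]] + [[-0.05-0.05j, 0.04-0.01j, (0.05-0.05j)], [-0.01+0.05j, -0.02-0.02j, -0.05-0.02j], [-0.05+0.02j, -0.03j, (-0.02-0.05j)]] + [[(-0.01-0j), (-0.02-0j), 0.02-0.00j], [-0.05-0.00j, (-0.08-0j), 0.08-0.00j], [(0.02+0j), 0.04+0.00j, (-0.04+0j)]]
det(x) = -0.00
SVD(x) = [[-0.99,-0.11,-0.02], [0.11,-0.94,-0.31], [0.02,-0.31,0.95]] @ diag([0.17055994707384697, 0.15052160312880886, 0.1088694238328645]) @ [[0.58, -0.37, -0.73], [0.73, 0.63, 0.26], [-0.36, 0.68, -0.63]]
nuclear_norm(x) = 0.43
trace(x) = -0.31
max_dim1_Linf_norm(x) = 0.12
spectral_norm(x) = 0.17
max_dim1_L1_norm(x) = 0.28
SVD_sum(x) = [[-0.1, 0.06, 0.12], [0.01, -0.01, -0.01], [0.00, -0.00, -0.0]] + [[-0.01,  -0.01,  -0.00], [-0.10,  -0.09,  -0.04], [-0.03,  -0.03,  -0.01]] + [[0.00, -0.0, 0.0], [0.01, -0.02, 0.02], [-0.04, 0.07, -0.07]]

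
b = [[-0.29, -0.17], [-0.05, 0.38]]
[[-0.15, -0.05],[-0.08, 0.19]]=b @ [[0.59, -0.13], [-0.13, 0.49]]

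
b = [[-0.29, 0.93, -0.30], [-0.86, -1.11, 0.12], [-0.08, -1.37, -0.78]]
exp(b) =[[0.51,  0.49,  -0.13], [-0.37,  0.11,  0.10], [0.23,  -0.45,  0.41]]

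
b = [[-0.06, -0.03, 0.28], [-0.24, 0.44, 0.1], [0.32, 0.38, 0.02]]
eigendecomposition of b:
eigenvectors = [[(0.63+0j),  (-0.44+0.07j),  -0.44-0.07j], [(0.27+0j),  (-0.4-0.18j),  -0.40+0.18j], [(-0.73+0j),  (-0.78+0j),  (-0.78-0j)]]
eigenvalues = [(-0.4+0j), (0.4+0.06j), (0.4-0.06j)]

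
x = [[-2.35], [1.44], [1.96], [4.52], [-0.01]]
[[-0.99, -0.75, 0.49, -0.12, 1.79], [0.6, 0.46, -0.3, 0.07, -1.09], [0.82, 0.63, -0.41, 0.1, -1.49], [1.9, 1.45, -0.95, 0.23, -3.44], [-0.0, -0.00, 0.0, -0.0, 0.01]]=x@[[0.42, 0.32, -0.21, 0.05, -0.76]]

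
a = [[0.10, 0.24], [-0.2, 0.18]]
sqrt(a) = [[0.4,0.27], [-0.22,0.49]]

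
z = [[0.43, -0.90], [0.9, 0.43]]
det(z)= 0.995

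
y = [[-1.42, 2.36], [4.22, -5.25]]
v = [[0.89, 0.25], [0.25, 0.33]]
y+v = [[-0.53,2.61], [4.47,-4.92]]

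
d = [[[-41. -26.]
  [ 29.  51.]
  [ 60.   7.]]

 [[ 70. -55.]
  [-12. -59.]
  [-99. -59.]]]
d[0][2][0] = 60.0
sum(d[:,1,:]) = 9.0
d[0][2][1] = 7.0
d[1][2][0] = -99.0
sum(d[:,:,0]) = 7.0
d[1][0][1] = -55.0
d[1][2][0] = -99.0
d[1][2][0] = -99.0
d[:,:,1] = [[-26.0, 51.0, 7.0], [-55.0, -59.0, -59.0]]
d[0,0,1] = -26.0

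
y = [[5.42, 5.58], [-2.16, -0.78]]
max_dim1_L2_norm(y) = 7.78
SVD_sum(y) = [[5.60,5.4], [-1.51,-1.46]] + [[-0.18, 0.18],[-0.65, 0.68]]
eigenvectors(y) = [[(0.85+0j), (0.85-0j)], [-0.47+0.24j, (-0.47-0.24j)]]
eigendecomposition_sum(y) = [[2.71-1.52j, (2.79-4.14j)], [-1.08+1.60j, -0.39+3.08j]] + [[2.71+1.52j, (2.79+4.14j)], [-1.08-1.60j, (-0.39-3.08j)]]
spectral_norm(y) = 8.05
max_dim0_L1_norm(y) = 7.58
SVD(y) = [[-0.97, 0.26], [0.26, 0.97]] @ diag([8.052481190753952, 0.9717750112828678]) @ [[-0.72, -0.69],  [-0.69, 0.72]]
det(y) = 7.83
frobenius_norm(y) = 8.11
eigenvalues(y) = [(2.32+1.56j), (2.32-1.56j)]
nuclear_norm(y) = 9.02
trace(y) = 4.64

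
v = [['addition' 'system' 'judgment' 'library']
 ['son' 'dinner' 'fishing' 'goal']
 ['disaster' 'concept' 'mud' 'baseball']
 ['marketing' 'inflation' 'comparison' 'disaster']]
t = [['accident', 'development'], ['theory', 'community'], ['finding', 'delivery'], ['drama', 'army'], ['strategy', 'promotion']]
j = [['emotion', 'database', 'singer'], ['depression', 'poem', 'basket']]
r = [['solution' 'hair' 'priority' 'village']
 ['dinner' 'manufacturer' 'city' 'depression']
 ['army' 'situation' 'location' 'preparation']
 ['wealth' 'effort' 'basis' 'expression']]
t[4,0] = 'strategy'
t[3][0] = 'drama'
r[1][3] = 'depression'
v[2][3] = 'baseball'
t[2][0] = 'finding'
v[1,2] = 'fishing'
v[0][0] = 'addition'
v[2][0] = 'disaster'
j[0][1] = 'database'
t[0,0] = 'accident'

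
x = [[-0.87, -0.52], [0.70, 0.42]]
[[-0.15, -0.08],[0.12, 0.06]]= x @ [[0.17, 0.00], [0.0, 0.15]]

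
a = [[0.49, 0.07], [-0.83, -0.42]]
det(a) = -0.148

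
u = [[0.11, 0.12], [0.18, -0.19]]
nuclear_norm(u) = 0.42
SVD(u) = [[0.07, -1.0], [-1.00, -0.07]] @ diag([0.26213203435596427, 0.16213203435596424]) @ [[-0.66, 0.76],[-0.76, -0.66]]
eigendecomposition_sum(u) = [[0.15,  0.05], [0.07,  0.02]] + [[-0.04, 0.07], [0.11, -0.21]]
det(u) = -0.04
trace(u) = -0.08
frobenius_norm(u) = 0.31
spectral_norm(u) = 0.26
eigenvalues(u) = [0.17, -0.25]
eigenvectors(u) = [[0.89, -0.32], [0.45, 0.95]]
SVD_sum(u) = [[-0.01, 0.01], [0.17, -0.20]] + [[0.12,0.11], [0.01,0.01]]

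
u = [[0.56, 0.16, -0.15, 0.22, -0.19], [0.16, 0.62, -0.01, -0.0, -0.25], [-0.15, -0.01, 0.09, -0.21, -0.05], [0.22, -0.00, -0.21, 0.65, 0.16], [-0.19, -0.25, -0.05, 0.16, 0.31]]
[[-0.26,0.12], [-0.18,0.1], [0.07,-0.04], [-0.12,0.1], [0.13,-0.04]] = u @ [[-0.30,  0.19], [-0.15,  0.13], [0.12,  0.14], [-0.08,  0.12], [0.16,  0.05]]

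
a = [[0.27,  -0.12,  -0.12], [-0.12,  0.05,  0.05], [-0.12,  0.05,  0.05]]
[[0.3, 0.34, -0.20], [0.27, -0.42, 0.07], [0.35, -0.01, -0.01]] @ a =[[0.06, -0.03, -0.03],  [0.11, -0.05, -0.05],  [0.1, -0.04, -0.04]]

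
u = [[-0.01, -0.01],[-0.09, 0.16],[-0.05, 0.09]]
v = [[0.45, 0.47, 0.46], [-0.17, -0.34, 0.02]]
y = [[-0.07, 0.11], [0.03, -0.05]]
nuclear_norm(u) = 0.22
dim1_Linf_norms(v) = [0.47, 0.34]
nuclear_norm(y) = 0.14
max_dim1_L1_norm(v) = 1.38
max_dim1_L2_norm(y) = 0.13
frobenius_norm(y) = 0.14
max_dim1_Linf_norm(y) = 0.11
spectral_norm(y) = 0.14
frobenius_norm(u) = 0.21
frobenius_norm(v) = 0.88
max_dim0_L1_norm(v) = 0.81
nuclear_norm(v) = 1.09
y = v @ u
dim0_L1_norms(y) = [0.1, 0.16]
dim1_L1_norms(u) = [0.02, 0.25, 0.14]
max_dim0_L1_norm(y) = 0.16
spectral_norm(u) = 0.21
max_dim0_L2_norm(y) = 0.12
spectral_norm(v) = 0.85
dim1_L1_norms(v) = [1.38, 0.53]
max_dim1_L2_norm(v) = 0.8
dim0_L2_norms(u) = [0.1, 0.18]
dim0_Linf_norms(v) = [0.45, 0.47, 0.46]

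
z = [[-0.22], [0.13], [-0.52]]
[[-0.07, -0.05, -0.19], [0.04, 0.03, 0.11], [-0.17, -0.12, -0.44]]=z @ [[0.32, 0.24, 0.85]]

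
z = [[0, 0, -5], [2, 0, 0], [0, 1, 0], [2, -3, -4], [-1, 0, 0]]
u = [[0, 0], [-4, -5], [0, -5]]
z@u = [[0, 25], [0, 0], [-4, -5], [12, 35], [0, 0]]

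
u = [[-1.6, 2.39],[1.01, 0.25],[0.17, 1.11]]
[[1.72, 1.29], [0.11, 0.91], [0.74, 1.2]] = u @[[-0.06, 0.66], [0.68, 0.98]]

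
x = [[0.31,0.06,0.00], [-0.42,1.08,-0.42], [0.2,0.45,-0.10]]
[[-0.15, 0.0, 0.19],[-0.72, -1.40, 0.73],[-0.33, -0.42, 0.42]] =x @ [[-0.45, 0.13, 0.53], [-0.12, -0.67, 0.45], [1.86, 1.49, -1.1]]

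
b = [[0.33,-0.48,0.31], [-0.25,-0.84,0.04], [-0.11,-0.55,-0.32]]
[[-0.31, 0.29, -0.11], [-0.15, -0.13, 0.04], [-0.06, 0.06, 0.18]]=b @ [[-0.38, 0.93, -0.01], [0.28, -0.13, -0.07], [-0.15, -0.27, -0.45]]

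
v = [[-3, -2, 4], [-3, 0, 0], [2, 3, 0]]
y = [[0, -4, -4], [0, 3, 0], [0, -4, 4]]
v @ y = [[0, -10, 28], [0, 12, 12], [0, 1, -8]]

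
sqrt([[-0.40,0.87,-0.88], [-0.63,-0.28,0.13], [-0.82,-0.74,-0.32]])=[[(0.4+0.46j), 0.68-0.05j, -0.53+0.47j], [-0.42+0.23j, (0.31-0.03j), (0.19+0.24j)], [(-0.43+0.63j), -0.62-0.07j, 0.53+0.66j]]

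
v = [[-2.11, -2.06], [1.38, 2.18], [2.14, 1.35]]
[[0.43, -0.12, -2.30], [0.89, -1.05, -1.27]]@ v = [[-5.99, -4.25], [-6.04, -5.84]]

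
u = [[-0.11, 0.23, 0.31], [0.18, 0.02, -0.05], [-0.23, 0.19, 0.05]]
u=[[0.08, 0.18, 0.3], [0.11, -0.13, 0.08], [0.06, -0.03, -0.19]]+[[-0.19, 0.05, 0.01], [0.07, 0.15, -0.13], [-0.29, 0.22, 0.24]]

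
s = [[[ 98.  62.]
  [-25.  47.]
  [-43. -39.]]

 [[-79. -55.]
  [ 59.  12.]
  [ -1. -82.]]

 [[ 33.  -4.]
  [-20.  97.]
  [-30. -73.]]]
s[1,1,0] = 59.0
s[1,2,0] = -1.0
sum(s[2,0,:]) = 29.0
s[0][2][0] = -43.0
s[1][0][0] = -79.0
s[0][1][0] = -25.0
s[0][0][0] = 98.0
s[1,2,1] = -82.0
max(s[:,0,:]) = 98.0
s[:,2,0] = [-43.0, -1.0, -30.0]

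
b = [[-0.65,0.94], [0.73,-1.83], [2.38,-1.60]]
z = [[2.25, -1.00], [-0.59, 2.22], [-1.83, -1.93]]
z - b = [[2.90, -1.94], [-1.32, 4.05], [-4.21, -0.33]]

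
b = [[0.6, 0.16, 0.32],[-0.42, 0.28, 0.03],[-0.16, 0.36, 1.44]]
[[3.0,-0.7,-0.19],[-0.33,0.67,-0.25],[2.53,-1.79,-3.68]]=b @ [[3.36, -0.67, 0.89], [3.75, 1.58, 0.74], [1.19, -1.71, -2.64]]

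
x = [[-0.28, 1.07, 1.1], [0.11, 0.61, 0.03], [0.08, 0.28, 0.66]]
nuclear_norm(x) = 2.48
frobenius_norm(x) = 1.83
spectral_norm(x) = 1.74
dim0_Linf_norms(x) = [0.28, 1.07, 1.1]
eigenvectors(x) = [[0.99, -0.77, 0.34], [-0.1, -0.31, -0.54], [-0.05, -0.55, 0.77]]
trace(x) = 0.99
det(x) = -0.21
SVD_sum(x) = [[-0.17, 1.08, 1.1],[-0.05, 0.3, 0.31],[-0.07, 0.46, 0.46]] + [[-0.00, -0.01, 0.01], [0.06, 0.31, -0.30], [-0.03, -0.17, 0.16]] + [[-0.11,0.00,-0.02], [0.1,-0.0,0.02], [0.19,-0.00,0.03]]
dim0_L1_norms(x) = [0.47, 1.96, 1.79]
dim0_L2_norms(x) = [0.31, 1.26, 1.28]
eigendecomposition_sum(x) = [[-0.39, 0.3, 0.38],[0.04, -0.03, -0.04],[0.02, -0.01, -0.02]] + [[0.12, 0.94, 0.60], [0.05, 0.38, 0.25], [0.09, 0.66, 0.43]] + [[-0.01, -0.16, 0.11], [0.02, 0.26, -0.18], [-0.03, -0.37, 0.25]]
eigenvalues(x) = [-0.44, 0.93, 0.5]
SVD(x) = [[-0.89, 0.04, -0.45], [-0.25, -0.88, 0.41], [-0.38, 0.48, 0.79]] @ diag([1.7428821468834972, 0.4943610487363744, 0.23826240905153442]) @ [[0.11, -0.7, -0.71], [-0.14, -0.72, 0.68], [0.98, -0.02, 0.18]]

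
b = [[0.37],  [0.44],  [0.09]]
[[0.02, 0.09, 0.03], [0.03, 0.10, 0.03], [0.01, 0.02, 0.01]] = b@ [[0.06, 0.23, 0.07]]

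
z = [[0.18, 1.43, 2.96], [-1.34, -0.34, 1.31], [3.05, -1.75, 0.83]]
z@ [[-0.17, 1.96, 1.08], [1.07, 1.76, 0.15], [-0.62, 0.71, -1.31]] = [[-0.34, 4.97, -3.47], [-0.95, -2.29, -3.21], [-2.91, 3.49, 1.94]]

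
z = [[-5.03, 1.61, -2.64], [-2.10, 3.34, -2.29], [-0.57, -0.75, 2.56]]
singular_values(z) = [7.24, 2.85, 1.59]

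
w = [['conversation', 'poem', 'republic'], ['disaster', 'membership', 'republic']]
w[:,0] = ['conversation', 'disaster']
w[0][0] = 'conversation'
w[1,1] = 'membership'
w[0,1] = 'poem'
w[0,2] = 'republic'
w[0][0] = 'conversation'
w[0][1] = 'poem'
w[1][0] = 'disaster'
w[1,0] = 'disaster'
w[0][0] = 'conversation'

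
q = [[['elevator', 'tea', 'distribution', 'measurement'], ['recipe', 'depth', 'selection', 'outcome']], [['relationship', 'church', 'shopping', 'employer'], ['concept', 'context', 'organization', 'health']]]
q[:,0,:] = [['elevator', 'tea', 'distribution', 'measurement'], ['relationship', 'church', 'shopping', 'employer']]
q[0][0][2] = 'distribution'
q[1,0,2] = 'shopping'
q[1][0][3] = 'employer'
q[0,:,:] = [['elevator', 'tea', 'distribution', 'measurement'], ['recipe', 'depth', 'selection', 'outcome']]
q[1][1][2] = 'organization'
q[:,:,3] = [['measurement', 'outcome'], ['employer', 'health']]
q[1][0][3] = 'employer'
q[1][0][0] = 'relationship'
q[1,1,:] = ['concept', 'context', 'organization', 'health']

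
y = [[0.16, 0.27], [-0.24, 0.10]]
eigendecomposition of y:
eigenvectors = [[0.73+0.00j,0.73-0.00j], [-0.08+0.68j,(-0.08-0.68j)]]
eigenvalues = [(0.13+0.25j), (0.13-0.25j)]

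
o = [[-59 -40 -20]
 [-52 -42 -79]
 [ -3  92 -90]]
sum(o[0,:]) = -119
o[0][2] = -20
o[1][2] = -79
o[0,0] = -59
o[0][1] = -40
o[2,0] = -3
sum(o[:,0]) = -114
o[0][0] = -59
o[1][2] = -79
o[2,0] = -3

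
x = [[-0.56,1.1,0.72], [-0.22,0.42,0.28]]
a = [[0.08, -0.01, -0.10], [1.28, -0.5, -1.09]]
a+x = [[-0.48,1.09,0.62], [1.06,-0.08,-0.81]]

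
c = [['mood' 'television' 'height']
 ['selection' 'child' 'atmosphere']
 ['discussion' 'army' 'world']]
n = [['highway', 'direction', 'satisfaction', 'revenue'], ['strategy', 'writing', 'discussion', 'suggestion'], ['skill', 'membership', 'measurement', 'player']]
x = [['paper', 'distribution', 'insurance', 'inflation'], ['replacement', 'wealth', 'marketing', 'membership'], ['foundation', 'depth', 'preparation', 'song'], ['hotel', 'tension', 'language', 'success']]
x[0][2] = 'insurance'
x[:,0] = ['paper', 'replacement', 'foundation', 'hotel']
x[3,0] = 'hotel'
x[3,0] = 'hotel'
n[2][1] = 'membership'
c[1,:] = ['selection', 'child', 'atmosphere']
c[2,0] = 'discussion'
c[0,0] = 'mood'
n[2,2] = 'measurement'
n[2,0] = 'skill'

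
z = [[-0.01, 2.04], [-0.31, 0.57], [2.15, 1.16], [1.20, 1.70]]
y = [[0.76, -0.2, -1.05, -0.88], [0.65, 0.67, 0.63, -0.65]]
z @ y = [[1.32, 1.37, 1.3, -1.32], [0.13, 0.44, 0.68, -0.10], [2.39, 0.35, -1.53, -2.65], [2.02, 0.9, -0.19, -2.16]]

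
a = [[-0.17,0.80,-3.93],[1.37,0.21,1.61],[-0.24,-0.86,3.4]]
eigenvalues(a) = [(-0.08+0.07j), (-0.08-0.07j), (3.6+0j)]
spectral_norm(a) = 5.55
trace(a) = 3.44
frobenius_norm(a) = 5.74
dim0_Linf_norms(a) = [1.37, 0.86, 3.93]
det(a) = 0.04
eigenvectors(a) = [[-0.41+0.04j, -0.41-0.04j, (-0.72+0j)], [0.89+0.00j, 0.89-0.00j, (0.04+0j)], [0.19+0.01j, (0.19-0.01j), 0.70+0.00j]]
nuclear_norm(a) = 7.02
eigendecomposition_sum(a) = [[-0.36-0.33j, -0.07-0.10j, (-0.37-0.34j)], [0.70+0.78j, 0.13+0.23j, (0.71+0.8j)], [0.14+0.17j, 0.03+0.05j, (0.15+0.18j)]] + [[(-0.36+0.33j), (-0.07+0.1j), -0.37+0.34j], [0.70-0.78j, 0.13-0.23j, (0.71-0.8j)], [0.14-0.17j, 0.03-0.05j, (0.15-0.18j)]] + [[(0.55+0j), 0.94+0.00j, (-3.2+0j)], [-0.03-0.00j, (-0.05-0j), (0.18-0j)], [-0.53-0.00j, (-0.91-0j), 3.10-0.00j]]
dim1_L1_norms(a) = [4.9, 3.19, 4.5]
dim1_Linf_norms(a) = [3.93, 1.61, 3.4]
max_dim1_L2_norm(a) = 4.01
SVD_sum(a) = [[-0.27, 0.76, -3.93], [0.11, -0.31, 1.60], [0.23, -0.66, 3.41]] + [[0.10, 0.04, 0.0],  [1.26, 0.52, 0.01],  [-0.48, -0.2, -0.01]] + [[0.0, -0.00, -0.0], [0.0, -0.0, -0.0], [0.0, -0.00, -0.0]]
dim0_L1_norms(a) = [1.78, 1.87, 8.94]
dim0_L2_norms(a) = [1.4, 1.19, 5.44]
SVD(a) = [[-0.72, -0.07, 0.69], [0.29, -0.93, 0.21], [0.63, 0.35, 0.7]] @ diag([5.55424087681331, 1.4609873435260237, 0.00492589006049457]) @ [[0.07, -0.19, 0.98],[-0.92, -0.38, -0.01],[0.38, -0.90, -0.2]]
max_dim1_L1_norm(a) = 4.9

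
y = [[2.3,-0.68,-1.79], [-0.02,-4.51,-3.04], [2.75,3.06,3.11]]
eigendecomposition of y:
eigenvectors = [[-0.04-0.52j,  (-0.04+0.52j),  -0.03+0.00j], [(0.33-0.11j),  0.33+0.11j,  (0.9+0j)], [-0.78+0.00j,  (-0.78-0j),  -0.43+0.00j]]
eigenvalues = [(1.97+2.25j), (1.97-2.25j), (-3.04+0j)]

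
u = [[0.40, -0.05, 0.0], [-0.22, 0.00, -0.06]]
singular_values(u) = [0.46, 0.06]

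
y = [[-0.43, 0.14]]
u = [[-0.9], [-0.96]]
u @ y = [[0.39, -0.13], [0.41, -0.13]]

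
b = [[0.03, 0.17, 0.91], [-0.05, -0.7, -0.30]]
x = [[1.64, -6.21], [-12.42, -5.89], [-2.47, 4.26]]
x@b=[[0.36, 4.63, 3.36], [-0.08, 2.01, -9.54], [-0.29, -3.4, -3.53]]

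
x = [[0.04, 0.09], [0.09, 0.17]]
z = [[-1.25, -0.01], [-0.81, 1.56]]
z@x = [[-0.05,-0.11], [0.11,0.19]]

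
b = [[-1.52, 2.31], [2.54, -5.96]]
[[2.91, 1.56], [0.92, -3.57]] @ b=[[-0.46, -2.58], [-10.47, 23.40]]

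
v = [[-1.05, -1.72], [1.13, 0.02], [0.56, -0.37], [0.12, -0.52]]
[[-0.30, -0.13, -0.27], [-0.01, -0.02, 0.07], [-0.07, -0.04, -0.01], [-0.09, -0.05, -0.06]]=v @ [[-0.01,-0.02,0.06], [0.18,0.09,0.12]]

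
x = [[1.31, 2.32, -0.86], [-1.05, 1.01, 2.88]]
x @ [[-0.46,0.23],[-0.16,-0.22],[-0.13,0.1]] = [[-0.86,-0.30], [-0.05,-0.18]]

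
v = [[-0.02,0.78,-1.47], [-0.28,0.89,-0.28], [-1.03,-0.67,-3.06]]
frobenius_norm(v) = 3.82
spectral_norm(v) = 3.55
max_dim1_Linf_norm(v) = 3.06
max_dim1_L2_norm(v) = 3.3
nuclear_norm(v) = 5.32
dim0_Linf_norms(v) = [1.03, 0.89, 3.06]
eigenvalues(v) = [(-3.53+0j), (0.67+0.35j), (0.67-0.35j)]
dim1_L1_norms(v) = [2.27, 1.45, 4.76]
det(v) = -2.01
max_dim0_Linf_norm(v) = 3.06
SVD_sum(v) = [[-0.38, -0.09, -1.30], [-0.08, -0.02, -0.27], [-0.9, -0.23, -3.13]] + [[0.11, 0.91, -0.1],[0.10, 0.87, -0.09],[-0.05, -0.45, 0.05]] + [[0.25,-0.04,-0.07], [-0.30,0.04,0.08], [-0.08,0.01,0.02]]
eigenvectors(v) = [[0.37+0.00j, (0.87+0j), (0.87-0j)], [(0.08+0j), 0.23+0.33j, 0.23-0.33j], [0.93+0.00j, (-0.29-0.03j), -0.29+0.03j]]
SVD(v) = [[-0.38, 0.68, 0.62], [-0.08, 0.65, -0.76], [-0.92, -0.34, -0.19]] @ diag([3.547836652452466, 1.3526651146541526, 0.41851185779205763]) @ [[0.28, 0.07, 0.96], [0.12, 0.99, -0.10], [0.95, -0.14, -0.26]]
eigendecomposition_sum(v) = [[(-0.38+0j), -0.12+0.00j, (-1.25-0j)], [(-0.08+0j), (-0.03+0j), (-0.28-0j)], [-0.94+0.00j, (-0.31+0j), -3.13-0.00j]] + [[(0.18+0.39j),(0.45-0.9j),-0.11-0.08j],[(-0.1+0.17j),0.46-0.07j,(-0-0.06j)],[(-0.04-0.13j),(-0.18+0.28j),0.03+0.03j]] + [[0.18-0.39j, (0.45+0.9j), -0.11+0.08j], [-0.10-0.17j, (0.46+0.07j), (-0+0.06j)], [(-0.04+0.13j), -0.18-0.28j, 0.03-0.03j]]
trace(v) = -2.19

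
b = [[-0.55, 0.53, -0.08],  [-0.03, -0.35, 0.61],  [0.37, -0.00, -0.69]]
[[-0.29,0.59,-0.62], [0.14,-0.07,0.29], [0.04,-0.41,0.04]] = b @ [[0.19, 0.14, 0.98], [-0.34, 1.36, -0.08], [0.04, 0.67, 0.47]]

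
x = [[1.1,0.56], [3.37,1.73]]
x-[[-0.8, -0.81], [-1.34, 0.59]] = [[1.90,1.37], [4.71,1.14]]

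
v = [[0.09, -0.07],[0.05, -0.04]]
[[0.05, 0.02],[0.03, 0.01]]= v @ [[0.79, 0.30], [0.3, 0.12]]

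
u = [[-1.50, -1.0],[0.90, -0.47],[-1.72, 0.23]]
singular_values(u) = [2.47, 1.09]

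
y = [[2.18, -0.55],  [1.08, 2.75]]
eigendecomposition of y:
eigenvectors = [[(0.21-0.54j), (0.21+0.54j)], [(-0.81+0j), -0.81-0.00j]]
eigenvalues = [(2.47+0.72j), (2.47-0.72j)]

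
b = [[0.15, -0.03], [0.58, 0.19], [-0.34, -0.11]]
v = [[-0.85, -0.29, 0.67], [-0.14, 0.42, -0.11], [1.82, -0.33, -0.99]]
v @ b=[[-0.52,  -0.1], [0.26,  0.10], [0.42,  -0.01]]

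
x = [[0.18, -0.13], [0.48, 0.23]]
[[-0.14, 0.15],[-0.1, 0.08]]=x @[[-0.45,0.43], [0.49,-0.55]]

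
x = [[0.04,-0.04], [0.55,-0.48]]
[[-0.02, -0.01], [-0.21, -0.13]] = x@[[-0.21, -0.03], [0.2, 0.23]]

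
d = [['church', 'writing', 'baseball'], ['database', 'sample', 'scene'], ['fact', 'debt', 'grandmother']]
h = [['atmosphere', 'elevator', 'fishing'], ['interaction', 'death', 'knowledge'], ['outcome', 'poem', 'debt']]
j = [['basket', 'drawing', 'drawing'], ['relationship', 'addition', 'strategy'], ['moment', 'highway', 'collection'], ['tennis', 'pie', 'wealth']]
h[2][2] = 'debt'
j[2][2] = 'collection'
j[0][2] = 'drawing'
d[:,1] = ['writing', 'sample', 'debt']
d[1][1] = 'sample'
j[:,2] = ['drawing', 'strategy', 'collection', 'wealth']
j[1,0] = 'relationship'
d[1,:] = ['database', 'sample', 'scene']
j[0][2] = 'drawing'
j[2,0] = 'moment'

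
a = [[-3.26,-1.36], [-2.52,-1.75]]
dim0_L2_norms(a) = [4.12, 2.22]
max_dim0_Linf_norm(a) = 3.26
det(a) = 2.28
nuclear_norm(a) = 5.14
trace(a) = -5.01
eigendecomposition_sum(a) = [[-3.1, -1.53], [-2.84, -1.4]] + [[-0.16, 0.17], [0.32, -0.35]]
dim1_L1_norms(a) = [4.62, 4.27]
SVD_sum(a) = [[-3.11, -1.64], [-2.69, -1.42]] + [[-0.15, 0.28], [0.17, -0.33]]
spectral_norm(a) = 4.65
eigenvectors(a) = [[-0.74, 0.44], [-0.68, -0.90]]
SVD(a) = [[-0.76, -0.65], [-0.65, 0.76]] @ diag([4.653005196237685, 0.4895330875284164]) @ [[0.88, 0.47], [0.47, -0.88]]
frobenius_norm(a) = 4.68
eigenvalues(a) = [-4.5, -0.51]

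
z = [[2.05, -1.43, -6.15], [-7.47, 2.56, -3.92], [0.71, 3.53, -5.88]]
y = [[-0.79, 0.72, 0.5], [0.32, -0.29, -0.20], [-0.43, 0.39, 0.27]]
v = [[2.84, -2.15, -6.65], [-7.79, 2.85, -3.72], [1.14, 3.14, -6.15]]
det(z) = 237.65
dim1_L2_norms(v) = [7.54, 9.09, 7.0]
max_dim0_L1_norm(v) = 16.52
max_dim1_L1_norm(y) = 2.01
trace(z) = -1.27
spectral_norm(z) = 10.11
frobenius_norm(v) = 13.73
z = y + v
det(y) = -0.00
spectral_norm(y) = 1.42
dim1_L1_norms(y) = [2.01, 0.81, 1.09]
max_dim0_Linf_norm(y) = 0.79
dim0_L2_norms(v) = [8.37, 4.75, 9.79]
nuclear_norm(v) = 22.01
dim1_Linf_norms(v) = [6.65, 7.79, 6.15]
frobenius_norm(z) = 13.01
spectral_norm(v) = 10.08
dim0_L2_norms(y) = [0.95, 0.87, 0.6]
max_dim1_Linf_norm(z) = 7.47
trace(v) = -0.46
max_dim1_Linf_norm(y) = 0.79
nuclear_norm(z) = 20.79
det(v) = 279.79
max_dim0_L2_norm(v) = 9.79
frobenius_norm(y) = 1.42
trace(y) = -0.81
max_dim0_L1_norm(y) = 1.54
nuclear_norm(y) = 1.43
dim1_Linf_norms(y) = [0.79, 0.32, 0.43]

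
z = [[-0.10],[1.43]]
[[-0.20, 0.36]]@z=[[0.53]]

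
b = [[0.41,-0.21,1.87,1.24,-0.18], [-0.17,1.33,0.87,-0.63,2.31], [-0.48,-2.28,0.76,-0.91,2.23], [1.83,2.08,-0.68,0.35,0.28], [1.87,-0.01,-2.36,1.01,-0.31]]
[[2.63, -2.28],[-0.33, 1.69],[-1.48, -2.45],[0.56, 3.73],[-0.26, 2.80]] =b @ [[0.18, 0.28], [0.21, 1.15], [0.71, -1.06], [0.99, -0.07], [-0.25, 0.47]]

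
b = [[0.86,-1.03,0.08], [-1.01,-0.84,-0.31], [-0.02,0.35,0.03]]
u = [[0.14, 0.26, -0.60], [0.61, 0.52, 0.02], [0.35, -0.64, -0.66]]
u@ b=[[-0.13, -0.57, -0.09], [-0.0, -1.06, -0.11], [0.96, -0.05, 0.21]]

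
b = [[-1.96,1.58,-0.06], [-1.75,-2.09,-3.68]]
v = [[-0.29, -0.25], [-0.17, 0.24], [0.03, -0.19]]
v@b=[[1.01, 0.06, 0.94], [-0.09, -0.77, -0.87], [0.27, 0.44, 0.70]]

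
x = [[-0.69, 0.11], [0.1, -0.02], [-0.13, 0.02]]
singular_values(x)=[0.72, 0.0]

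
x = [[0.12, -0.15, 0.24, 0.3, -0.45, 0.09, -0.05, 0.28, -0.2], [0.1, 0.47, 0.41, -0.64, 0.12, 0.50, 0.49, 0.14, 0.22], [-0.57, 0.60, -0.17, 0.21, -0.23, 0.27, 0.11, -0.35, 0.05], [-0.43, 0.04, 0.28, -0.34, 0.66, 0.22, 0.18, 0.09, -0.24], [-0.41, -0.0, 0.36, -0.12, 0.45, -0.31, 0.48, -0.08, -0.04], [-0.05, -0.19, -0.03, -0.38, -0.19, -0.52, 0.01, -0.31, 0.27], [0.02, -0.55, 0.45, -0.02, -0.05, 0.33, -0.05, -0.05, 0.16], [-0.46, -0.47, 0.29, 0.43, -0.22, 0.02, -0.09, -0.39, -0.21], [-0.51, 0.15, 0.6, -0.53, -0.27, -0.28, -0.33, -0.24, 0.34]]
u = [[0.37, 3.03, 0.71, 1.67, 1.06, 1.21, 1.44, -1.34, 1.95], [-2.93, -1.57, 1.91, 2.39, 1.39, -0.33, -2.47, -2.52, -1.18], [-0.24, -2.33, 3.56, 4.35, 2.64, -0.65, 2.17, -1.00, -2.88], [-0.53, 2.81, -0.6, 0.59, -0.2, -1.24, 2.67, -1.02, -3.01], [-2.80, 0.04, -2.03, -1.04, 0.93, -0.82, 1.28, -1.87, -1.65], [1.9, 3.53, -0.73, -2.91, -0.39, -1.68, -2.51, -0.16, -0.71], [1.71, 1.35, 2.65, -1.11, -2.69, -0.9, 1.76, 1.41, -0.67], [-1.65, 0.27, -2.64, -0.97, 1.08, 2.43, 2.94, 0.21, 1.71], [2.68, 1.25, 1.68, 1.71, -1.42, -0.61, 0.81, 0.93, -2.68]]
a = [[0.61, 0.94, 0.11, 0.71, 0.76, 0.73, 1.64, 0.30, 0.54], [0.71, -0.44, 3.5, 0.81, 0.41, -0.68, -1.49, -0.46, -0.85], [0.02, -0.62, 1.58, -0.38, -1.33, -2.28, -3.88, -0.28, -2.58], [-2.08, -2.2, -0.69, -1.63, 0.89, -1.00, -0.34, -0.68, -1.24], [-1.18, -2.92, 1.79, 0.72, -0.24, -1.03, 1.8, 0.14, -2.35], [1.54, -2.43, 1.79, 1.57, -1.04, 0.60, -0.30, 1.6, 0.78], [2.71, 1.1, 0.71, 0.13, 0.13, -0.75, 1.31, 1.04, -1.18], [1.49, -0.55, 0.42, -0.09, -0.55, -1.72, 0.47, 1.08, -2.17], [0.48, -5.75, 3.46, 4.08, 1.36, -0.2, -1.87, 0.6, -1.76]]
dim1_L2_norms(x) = [0.72, 1.18, 1.01, 0.98, 0.92, 0.81, 0.8, 0.98, 1.16]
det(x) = -0.02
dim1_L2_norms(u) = [4.78, 6.02, 7.65, 5.26, 4.74, 5.91, 5.16, 5.42, 5.06]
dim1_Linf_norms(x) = [0.45, 0.64, 0.6, 0.66, 0.48, 0.52, 0.55, 0.47, 0.6]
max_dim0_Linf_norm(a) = 5.75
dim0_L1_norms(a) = [10.82, 16.95, 14.05, 10.12, 6.71, 8.99, 13.1, 6.18, 13.45]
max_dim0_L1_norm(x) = 2.97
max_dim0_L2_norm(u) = 6.51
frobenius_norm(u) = 16.86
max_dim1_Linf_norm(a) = 5.75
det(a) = -424.35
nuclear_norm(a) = 33.07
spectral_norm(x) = 1.58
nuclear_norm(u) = 41.67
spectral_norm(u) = 9.75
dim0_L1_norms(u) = [14.81, 16.18, 16.51, 16.74, 11.8, 9.87, 18.05, 10.46, 16.44]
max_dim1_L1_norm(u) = 19.82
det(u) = 25932.65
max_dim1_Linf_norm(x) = 0.66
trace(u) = 1.49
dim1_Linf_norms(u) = [3.03, 2.93, 4.35, 3.01, 2.8, 3.53, 2.69, 2.94, 2.68]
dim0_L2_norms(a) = [4.33, 7.44, 5.86, 4.86, 2.57, 3.49, 5.37, 2.46, 4.95]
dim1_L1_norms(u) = [12.78, 16.69, 19.82, 12.67, 12.46, 14.52, 14.25, 13.9, 13.77]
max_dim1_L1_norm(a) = 19.56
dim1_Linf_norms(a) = [1.64, 3.5, 3.88, 2.2, 2.92, 2.43, 2.71, 2.17, 5.75]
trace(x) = -0.09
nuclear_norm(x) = 7.50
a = x @ u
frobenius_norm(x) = 2.89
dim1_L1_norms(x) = [1.88, 3.09, 2.56, 2.48, 2.25, 1.95, 1.68, 2.58, 3.25]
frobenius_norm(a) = 14.50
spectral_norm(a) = 10.49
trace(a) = 1.11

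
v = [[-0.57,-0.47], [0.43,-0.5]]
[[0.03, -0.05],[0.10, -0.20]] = v @ [[0.07, -0.14], [-0.14, 0.27]]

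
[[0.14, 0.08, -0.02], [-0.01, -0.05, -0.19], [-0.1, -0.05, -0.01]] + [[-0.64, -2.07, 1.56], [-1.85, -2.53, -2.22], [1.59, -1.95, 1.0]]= [[-0.5, -1.99, 1.54], [-1.86, -2.58, -2.41], [1.49, -2.00, 0.99]]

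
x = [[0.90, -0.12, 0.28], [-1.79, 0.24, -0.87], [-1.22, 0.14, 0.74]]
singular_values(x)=[2.41, 1.09, 0.0]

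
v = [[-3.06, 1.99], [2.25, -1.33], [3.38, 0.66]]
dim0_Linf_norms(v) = [3.38, 1.99]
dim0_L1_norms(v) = [8.69, 3.98]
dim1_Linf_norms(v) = [3.06, 2.25, 3.38]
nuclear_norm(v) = 7.30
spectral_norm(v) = 5.29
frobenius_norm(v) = 5.66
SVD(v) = [[-0.66,0.49],[0.48,-0.30],[0.57,0.82]] @ diag([5.291511994056416, 2.0037466947588705]) @ [[0.95, -0.3],[0.3, 0.95]]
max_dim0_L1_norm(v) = 8.69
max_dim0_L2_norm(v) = 5.08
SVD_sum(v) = [[-3.35, 1.05], [2.43, -0.76], [2.89, -0.91]] + [[0.29, 0.94],[-0.18, -0.57],[0.49, 1.57]]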